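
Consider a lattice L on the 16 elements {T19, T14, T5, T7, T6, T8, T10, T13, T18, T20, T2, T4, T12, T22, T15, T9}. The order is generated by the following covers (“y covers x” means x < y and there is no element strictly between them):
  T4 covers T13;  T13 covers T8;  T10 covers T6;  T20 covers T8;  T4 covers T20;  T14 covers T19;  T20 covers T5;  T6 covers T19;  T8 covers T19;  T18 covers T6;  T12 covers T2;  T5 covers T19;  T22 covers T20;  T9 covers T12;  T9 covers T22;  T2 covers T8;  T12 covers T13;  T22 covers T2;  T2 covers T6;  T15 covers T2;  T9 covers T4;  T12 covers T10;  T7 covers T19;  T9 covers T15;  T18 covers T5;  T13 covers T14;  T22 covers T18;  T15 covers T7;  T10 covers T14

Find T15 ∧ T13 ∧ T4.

Common lower bounds of {T15, T13, T4}: T19, T8.
The greatest among these is T8.

T8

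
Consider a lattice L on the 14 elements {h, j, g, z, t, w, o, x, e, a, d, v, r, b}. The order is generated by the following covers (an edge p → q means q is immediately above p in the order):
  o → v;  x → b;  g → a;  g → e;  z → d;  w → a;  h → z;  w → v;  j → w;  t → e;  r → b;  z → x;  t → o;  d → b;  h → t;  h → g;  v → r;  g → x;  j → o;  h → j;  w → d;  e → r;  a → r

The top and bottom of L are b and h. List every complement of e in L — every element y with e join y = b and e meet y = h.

d, z

Need y with e ∨ y = b and e ∧ y = h.
Checking each element gives: d, z.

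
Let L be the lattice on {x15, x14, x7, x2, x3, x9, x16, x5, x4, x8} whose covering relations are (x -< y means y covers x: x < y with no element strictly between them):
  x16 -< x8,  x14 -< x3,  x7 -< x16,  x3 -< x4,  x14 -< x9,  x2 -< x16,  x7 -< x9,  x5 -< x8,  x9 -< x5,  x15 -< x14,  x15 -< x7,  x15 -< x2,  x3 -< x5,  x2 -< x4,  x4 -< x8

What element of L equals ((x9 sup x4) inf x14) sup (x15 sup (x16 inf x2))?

x4

x9 ∨ x4 = x8
x8 ∧ x14 = x14
x16 ∧ x2 = x2
x15 ∨ x2 = x2
x14 ∨ x2 = x4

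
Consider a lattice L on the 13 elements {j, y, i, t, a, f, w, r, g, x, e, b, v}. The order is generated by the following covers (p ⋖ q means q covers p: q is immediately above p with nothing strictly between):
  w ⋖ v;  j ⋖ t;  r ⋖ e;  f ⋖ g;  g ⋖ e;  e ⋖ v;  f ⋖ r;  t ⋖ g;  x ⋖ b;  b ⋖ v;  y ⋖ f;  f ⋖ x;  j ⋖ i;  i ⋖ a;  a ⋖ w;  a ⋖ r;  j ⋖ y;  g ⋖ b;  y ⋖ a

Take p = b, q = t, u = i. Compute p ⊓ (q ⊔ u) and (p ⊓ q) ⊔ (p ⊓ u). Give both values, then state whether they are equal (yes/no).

q ⊔ u = e, so p ⊓ (q ⊔ u) = b ⊓ e = g.
p ⊓ q = t and p ⊓ u = j, so (p ⊓ q) ⊔ (p ⊓ u) = t ⊔ j = t.
Equal: no.

g; t; no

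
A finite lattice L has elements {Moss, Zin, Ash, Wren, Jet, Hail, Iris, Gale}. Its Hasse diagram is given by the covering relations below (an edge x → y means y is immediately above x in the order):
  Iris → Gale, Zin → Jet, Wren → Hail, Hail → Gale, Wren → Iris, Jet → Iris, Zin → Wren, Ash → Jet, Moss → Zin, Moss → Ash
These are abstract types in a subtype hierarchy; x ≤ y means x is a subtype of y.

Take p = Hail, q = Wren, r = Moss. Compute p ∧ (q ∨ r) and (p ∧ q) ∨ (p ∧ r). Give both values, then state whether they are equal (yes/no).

Wren; Wren; yes

q ∨ r = Wren, so p ∧ (q ∨ r) = Hail ∧ Wren = Wren.
p ∧ q = Wren and p ∧ r = Moss, so (p ∧ q) ∨ (p ∧ r) = Wren ∨ Moss = Wren.
Equal: yes.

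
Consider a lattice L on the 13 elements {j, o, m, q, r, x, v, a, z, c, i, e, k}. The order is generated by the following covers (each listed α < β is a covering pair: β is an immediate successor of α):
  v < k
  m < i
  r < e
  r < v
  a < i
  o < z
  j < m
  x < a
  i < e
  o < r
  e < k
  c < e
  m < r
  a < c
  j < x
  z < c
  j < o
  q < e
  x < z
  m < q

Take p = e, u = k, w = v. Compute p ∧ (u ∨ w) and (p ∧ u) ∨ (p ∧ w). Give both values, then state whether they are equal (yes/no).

e; e; yes

u ∨ w = k, so p ∧ (u ∨ w) = e ∧ k = e.
p ∧ u = e and p ∧ w = r, so (p ∧ u) ∨ (p ∧ w) = e ∨ r = e.
Equal: yes.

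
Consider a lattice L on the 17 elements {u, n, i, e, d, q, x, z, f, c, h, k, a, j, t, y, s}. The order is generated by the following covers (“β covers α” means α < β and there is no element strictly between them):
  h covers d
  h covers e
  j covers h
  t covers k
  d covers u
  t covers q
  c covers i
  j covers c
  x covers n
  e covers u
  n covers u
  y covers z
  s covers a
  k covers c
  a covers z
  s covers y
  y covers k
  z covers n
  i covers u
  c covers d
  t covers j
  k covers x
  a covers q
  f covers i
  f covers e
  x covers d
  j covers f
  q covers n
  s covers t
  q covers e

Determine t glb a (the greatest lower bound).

Common lower bounds of {t, a}: e, n, q, u.
The greatest among these is q.

q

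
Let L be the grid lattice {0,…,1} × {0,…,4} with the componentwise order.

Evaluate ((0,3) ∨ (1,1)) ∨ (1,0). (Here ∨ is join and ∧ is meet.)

(0,3) ∨ (1,1) = (1,3)
(1,3) ∨ (1,0) = (1,3)

(1,3)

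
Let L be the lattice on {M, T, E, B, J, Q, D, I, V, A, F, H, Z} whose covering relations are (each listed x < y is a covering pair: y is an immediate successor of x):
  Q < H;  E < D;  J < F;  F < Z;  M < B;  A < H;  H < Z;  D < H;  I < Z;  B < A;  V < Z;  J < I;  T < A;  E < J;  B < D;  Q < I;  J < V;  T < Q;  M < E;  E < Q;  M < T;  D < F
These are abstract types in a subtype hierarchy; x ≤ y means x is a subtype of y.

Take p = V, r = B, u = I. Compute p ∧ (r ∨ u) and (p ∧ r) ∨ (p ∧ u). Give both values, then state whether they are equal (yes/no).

V; J; no

r ∨ u = Z, so p ∧ (r ∨ u) = V ∧ Z = V.
p ∧ r = M and p ∧ u = J, so (p ∧ r) ∨ (p ∧ u) = M ∨ J = J.
Equal: no.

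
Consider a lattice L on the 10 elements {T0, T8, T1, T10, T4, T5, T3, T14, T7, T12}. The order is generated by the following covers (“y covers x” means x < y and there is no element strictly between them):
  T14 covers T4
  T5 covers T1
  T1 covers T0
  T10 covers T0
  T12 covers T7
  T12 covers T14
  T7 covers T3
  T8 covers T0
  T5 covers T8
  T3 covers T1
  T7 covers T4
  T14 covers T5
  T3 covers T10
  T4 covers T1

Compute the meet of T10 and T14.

T0

Common lower bounds of {T10, T14}: T0.
The greatest among these is T0.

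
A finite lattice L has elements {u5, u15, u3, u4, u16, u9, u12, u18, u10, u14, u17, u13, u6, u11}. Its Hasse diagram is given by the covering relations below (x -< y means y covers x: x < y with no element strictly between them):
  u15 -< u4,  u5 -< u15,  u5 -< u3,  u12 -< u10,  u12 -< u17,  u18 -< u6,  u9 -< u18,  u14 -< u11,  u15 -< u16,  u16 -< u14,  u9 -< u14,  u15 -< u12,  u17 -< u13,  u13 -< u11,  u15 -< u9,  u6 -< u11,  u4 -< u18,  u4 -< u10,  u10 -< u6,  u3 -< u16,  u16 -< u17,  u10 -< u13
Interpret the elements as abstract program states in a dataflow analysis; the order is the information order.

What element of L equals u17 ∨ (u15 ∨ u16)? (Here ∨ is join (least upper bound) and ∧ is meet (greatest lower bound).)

u17

u15 ∨ u16 = u16
u17 ∨ u16 = u17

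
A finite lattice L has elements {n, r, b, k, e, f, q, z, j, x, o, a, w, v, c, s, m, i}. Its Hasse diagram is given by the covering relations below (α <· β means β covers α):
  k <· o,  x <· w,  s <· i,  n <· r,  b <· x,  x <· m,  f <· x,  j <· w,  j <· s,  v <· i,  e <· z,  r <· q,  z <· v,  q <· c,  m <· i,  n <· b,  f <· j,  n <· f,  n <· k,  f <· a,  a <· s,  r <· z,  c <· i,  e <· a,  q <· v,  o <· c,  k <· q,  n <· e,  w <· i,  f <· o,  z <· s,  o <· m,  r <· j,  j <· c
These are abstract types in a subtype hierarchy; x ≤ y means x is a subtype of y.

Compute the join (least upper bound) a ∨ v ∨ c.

Common upper bounds of {a, v, c}: i.
The least among these is i.

i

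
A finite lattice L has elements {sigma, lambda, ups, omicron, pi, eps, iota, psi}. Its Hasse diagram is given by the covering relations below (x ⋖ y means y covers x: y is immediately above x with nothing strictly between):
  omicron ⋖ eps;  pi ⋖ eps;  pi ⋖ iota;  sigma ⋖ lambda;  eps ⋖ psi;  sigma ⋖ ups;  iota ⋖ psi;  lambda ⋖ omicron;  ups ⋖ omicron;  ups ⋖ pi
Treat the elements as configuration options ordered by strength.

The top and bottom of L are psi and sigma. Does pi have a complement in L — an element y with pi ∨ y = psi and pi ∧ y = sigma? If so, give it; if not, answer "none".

For every candidate y, either pi ∨ y ≠ psi or pi ∧ y ≠ sigma; no complement exists.

none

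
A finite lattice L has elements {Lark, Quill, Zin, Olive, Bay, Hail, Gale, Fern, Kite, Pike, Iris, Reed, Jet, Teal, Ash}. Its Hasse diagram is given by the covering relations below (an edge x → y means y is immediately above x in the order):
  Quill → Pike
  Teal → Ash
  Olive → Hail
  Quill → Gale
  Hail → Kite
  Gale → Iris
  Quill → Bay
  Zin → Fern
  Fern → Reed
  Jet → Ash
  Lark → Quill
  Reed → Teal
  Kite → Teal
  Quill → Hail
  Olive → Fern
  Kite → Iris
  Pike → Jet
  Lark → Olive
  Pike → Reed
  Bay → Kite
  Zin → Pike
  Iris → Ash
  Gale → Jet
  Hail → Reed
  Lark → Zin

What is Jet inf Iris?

Common lower bounds of {Jet, Iris}: Gale, Lark, Quill.
The greatest among these is Gale.

Gale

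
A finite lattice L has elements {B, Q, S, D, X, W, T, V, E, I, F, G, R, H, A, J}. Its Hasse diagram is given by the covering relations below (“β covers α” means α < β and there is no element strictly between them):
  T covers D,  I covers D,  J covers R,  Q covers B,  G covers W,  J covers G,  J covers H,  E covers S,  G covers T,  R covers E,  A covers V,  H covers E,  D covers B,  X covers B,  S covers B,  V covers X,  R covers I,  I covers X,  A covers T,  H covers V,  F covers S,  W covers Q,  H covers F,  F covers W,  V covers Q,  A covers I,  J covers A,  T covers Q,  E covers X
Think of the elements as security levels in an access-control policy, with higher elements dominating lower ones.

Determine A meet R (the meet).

Common lower bounds of {A, R}: B, D, I, X.
The greatest among these is I.

I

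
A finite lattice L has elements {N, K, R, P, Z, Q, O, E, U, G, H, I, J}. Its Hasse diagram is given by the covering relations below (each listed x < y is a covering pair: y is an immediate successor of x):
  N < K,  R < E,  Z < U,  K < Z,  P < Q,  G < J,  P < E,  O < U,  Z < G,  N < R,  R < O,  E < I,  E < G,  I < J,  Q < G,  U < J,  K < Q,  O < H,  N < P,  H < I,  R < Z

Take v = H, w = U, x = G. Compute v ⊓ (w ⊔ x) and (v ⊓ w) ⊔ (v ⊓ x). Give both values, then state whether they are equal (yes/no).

H; O; no

w ⊔ x = J, so v ⊓ (w ⊔ x) = H ⊓ J = H.
v ⊓ w = O and v ⊓ x = R, so (v ⊓ w) ⊔ (v ⊓ x) = O ⊔ R = O.
Equal: no.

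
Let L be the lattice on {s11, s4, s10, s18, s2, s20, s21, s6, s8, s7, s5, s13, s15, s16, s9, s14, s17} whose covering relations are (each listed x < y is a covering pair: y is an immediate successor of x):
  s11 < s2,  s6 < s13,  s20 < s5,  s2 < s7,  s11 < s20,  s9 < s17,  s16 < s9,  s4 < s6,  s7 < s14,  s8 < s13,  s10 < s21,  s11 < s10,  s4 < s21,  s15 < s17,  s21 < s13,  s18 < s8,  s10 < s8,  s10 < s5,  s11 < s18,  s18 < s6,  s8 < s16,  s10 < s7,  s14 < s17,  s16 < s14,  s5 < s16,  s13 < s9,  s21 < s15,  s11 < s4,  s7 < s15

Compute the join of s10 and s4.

s21

Common upper bounds of {s10, s4}: s13, s15, s17, s21, s9.
The least among these is s21.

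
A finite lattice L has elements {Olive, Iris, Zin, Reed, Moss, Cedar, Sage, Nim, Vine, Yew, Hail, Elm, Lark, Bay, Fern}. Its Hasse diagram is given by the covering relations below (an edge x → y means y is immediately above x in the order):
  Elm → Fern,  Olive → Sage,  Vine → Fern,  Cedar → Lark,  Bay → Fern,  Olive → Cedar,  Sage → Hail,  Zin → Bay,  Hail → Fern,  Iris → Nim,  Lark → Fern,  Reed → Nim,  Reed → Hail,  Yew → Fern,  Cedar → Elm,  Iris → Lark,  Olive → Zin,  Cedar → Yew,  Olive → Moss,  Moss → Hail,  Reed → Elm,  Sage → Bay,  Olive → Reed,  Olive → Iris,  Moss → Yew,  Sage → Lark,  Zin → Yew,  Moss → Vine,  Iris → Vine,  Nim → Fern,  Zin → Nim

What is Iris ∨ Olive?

Iris

Common upper bounds of {Iris, Olive}: Fern, Iris, Lark, Nim, Vine.
The least among these is Iris.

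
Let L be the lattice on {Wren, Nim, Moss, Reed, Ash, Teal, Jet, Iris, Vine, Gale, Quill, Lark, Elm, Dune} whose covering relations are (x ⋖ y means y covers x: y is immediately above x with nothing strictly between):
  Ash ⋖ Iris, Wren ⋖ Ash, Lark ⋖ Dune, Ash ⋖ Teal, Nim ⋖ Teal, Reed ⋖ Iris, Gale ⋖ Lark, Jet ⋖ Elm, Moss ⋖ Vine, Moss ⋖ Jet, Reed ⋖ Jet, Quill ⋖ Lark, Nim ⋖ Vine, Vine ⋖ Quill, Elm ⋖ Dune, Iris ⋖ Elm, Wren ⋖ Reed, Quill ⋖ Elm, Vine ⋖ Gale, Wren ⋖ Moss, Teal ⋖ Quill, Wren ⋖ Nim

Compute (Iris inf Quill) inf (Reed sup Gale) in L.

Iris ∧ Quill = Ash
Reed ∨ Gale = Dune
Ash ∧ Dune = Ash

Ash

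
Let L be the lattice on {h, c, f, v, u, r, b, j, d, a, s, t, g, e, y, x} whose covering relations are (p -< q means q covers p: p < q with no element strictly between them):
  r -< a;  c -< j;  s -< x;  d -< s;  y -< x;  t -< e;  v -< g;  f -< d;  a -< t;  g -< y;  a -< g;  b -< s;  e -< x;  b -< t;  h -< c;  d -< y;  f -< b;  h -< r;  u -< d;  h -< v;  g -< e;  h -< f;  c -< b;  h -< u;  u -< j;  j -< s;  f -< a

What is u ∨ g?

y

Common upper bounds of {u, g}: x, y.
The least among these is y.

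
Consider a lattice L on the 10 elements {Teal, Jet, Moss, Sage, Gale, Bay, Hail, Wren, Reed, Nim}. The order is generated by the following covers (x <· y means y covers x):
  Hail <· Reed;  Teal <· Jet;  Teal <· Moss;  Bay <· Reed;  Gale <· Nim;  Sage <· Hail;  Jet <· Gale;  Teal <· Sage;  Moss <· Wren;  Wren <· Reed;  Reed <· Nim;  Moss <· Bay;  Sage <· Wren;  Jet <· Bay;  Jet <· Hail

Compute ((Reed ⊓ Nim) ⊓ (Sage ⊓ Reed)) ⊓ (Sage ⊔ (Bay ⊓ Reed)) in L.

Sage

Reed ∧ Nim = Reed
Sage ∧ Reed = Sage
Reed ∧ Sage = Sage
Bay ∧ Reed = Bay
Sage ∨ Bay = Reed
Sage ∧ Reed = Sage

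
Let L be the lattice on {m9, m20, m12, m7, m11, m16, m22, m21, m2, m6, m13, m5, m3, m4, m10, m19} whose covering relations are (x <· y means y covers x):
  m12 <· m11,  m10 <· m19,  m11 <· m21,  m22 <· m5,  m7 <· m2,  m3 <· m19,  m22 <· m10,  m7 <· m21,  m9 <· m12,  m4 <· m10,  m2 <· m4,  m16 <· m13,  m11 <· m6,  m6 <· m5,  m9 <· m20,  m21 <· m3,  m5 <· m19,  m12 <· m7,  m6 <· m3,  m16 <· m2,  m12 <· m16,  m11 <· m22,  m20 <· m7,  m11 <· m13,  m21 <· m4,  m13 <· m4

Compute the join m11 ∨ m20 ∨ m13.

m4

Common upper bounds of {m11, m20, m13}: m10, m19, m4.
The least among these is m4.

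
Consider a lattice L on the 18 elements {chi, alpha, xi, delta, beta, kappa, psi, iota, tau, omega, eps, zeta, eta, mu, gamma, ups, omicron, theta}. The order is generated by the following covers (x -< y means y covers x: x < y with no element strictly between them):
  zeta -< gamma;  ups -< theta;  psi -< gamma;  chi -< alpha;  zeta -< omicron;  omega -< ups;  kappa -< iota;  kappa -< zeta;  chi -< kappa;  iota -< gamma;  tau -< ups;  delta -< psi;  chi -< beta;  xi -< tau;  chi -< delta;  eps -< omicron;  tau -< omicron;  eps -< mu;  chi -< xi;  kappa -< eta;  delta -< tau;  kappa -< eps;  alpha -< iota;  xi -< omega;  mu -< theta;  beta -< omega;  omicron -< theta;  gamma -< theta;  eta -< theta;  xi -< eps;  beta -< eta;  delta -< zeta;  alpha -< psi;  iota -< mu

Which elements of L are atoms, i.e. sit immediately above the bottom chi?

The atoms are exactly the elements that cover chi: alpha, beta, delta, kappa, xi.

alpha, beta, delta, kappa, xi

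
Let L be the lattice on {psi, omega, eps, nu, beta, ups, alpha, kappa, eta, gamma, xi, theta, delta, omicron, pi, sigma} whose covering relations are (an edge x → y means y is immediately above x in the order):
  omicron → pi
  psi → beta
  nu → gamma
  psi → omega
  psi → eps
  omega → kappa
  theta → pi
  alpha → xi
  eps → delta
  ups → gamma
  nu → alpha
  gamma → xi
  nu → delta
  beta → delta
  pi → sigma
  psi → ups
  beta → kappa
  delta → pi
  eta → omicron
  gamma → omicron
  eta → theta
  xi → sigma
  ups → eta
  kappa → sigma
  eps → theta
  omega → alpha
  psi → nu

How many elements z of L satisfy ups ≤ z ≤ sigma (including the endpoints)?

The interval [ups, sigma] = {eta, gamma, omicron, pi, sigma, theta, ups, xi}, which has 8 elements.

8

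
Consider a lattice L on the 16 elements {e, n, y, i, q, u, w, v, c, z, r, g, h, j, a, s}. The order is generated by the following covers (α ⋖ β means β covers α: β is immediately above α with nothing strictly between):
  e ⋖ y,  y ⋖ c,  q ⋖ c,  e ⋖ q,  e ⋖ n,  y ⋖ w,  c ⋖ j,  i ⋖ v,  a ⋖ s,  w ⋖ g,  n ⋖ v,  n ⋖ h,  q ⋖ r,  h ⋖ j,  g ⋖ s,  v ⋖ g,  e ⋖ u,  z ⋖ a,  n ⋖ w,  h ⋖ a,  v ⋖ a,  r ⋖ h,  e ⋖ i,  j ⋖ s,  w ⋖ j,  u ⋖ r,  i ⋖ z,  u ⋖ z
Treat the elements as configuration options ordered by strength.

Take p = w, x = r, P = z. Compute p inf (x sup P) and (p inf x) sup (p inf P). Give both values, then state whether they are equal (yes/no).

x sup P = a, so p inf (x sup P) = w inf a = n.
p inf x = e and p inf P = e, so (p inf x) sup (p inf P) = e sup e = e.
Equal: no.

n; e; no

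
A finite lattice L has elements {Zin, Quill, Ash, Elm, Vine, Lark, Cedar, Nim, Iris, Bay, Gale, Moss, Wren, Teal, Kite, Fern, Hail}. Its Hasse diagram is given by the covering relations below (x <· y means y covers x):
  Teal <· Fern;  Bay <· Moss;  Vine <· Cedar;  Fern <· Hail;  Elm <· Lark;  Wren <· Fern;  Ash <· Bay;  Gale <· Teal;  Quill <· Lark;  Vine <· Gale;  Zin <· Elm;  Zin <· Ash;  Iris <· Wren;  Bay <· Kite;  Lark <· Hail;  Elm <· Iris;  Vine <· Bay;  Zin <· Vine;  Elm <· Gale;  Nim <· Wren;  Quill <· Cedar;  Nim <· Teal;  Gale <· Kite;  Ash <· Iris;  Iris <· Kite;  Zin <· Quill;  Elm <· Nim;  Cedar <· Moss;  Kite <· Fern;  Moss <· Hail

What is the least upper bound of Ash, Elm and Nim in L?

Wren

Common upper bounds of {Ash, Elm, Nim}: Fern, Hail, Wren.
The least among these is Wren.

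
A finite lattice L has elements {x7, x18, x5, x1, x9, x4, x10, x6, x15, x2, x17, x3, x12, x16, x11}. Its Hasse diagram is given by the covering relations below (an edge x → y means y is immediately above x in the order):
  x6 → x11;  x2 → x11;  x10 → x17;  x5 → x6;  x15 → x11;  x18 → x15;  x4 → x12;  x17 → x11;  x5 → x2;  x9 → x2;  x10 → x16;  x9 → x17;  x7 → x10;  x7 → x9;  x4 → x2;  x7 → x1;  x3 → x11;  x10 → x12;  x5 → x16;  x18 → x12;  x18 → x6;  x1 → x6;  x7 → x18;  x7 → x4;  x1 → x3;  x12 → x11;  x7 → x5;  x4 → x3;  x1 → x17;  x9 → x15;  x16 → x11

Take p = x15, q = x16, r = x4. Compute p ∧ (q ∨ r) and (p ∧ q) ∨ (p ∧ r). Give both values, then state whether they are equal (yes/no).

q ∨ r = x11, so p ∧ (q ∨ r) = x15 ∧ x11 = x15.
p ∧ q = x7 and p ∧ r = x7, so (p ∧ q) ∨ (p ∧ r) = x7 ∨ x7 = x7.
Equal: no.

x15; x7; no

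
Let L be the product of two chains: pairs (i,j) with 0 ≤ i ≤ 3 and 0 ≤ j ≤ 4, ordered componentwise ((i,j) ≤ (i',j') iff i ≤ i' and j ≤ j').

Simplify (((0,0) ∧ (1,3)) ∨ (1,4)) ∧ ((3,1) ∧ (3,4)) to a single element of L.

(1,1)

(0,0) ∧ (1,3) = (0,0)
(0,0) ∨ (1,4) = (1,4)
(3,1) ∧ (3,4) = (3,1)
(1,4) ∧ (3,1) = (1,1)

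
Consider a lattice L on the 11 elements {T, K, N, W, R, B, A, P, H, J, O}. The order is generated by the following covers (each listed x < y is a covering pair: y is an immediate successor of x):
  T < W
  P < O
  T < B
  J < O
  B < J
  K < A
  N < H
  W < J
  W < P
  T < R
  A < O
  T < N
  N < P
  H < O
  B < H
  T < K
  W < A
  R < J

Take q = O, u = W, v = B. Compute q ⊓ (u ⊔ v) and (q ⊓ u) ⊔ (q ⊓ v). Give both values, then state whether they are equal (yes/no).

u ⊔ v = J, so q ⊓ (u ⊔ v) = O ⊓ J = J.
q ⊓ u = W and q ⊓ v = B, so (q ⊓ u) ⊔ (q ⊓ v) = W ⊔ B = J.
Equal: yes.

J; J; yes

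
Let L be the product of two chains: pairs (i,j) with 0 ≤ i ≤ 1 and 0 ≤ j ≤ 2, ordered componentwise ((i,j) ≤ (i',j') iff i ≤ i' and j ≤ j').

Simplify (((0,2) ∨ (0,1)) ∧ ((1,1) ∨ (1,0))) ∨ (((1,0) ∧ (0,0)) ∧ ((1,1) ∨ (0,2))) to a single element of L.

(0,2) ∨ (0,1) = (0,2)
(1,1) ∨ (1,0) = (1,1)
(0,2) ∧ (1,1) = (0,1)
(1,0) ∧ (0,0) = (0,0)
(1,1) ∨ (0,2) = (1,2)
(0,0) ∧ (1,2) = (0,0)
(0,1) ∨ (0,0) = (0,1)

(0,1)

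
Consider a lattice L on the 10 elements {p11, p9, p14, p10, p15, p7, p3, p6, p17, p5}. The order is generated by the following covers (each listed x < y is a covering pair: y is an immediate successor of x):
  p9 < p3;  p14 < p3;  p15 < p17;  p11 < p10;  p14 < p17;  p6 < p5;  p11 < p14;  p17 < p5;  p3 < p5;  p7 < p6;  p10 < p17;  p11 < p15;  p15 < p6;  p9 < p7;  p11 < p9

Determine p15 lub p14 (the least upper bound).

Common upper bounds of {p15, p14}: p17, p5.
The least among these is p17.

p17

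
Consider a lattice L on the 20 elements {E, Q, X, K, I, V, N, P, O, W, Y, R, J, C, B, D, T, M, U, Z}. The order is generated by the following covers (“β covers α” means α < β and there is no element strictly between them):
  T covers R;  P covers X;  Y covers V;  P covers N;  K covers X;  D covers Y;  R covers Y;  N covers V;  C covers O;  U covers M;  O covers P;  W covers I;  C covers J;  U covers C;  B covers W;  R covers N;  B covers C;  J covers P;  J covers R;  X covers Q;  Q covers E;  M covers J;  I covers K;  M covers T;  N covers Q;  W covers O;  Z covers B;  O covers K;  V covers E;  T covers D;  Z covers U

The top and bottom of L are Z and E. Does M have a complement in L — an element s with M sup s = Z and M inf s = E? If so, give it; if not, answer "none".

For every candidate s, either M ∨ s ≠ Z or M ∧ s ≠ E; no complement exists.

none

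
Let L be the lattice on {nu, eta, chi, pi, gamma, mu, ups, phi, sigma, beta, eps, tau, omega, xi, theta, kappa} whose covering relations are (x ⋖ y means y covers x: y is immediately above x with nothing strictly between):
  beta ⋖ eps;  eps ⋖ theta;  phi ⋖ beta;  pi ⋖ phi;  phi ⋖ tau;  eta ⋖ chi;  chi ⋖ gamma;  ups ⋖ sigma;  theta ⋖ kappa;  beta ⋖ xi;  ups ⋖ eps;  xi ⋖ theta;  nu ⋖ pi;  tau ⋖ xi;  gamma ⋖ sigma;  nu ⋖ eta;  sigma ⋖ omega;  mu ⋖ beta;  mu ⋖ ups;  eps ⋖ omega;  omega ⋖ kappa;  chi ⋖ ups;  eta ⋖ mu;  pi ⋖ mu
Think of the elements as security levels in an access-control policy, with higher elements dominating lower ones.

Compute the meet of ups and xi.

Common lower bounds of {ups, xi}: eta, mu, nu, pi.
The greatest among these is mu.

mu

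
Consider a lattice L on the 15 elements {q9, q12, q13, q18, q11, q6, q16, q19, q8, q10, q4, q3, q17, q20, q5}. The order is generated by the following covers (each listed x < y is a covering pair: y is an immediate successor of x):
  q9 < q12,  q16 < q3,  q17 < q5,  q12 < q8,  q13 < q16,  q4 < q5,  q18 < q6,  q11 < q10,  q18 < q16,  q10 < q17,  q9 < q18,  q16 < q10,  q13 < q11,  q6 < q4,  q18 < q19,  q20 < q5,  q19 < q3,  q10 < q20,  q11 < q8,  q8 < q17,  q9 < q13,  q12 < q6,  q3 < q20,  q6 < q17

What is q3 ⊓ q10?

q16

Common lower bounds of {q3, q10}: q13, q16, q18, q9.
The greatest among these is q16.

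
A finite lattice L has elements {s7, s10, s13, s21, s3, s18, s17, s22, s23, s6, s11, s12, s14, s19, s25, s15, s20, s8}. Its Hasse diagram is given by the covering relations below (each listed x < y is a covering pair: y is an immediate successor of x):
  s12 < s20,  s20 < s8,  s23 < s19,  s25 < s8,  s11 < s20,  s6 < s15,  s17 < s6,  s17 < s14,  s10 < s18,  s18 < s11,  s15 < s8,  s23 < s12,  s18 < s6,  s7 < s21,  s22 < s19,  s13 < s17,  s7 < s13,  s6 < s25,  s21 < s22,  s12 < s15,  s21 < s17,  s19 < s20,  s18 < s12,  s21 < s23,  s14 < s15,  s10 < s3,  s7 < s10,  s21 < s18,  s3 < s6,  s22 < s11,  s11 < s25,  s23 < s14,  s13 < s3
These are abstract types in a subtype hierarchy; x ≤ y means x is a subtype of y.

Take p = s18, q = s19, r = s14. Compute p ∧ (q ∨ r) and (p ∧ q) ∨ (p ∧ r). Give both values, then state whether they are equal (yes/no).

q ∨ r = s8, so p ∧ (q ∨ r) = s18 ∧ s8 = s18.
p ∧ q = s21 and p ∧ r = s21, so (p ∧ q) ∨ (p ∧ r) = s21 ∨ s21 = s21.
Equal: no.

s18; s21; no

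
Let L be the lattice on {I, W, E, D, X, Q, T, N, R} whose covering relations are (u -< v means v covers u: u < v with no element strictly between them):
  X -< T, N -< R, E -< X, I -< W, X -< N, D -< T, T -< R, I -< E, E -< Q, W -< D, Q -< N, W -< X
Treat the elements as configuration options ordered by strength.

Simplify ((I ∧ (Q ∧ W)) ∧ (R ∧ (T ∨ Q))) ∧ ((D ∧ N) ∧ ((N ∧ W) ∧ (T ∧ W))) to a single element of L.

Q ∧ W = I
I ∧ I = I
T ∨ Q = R
R ∧ R = R
I ∧ R = I
D ∧ N = W
N ∧ W = W
T ∧ W = W
W ∧ W = W
W ∧ W = W
I ∧ W = I

I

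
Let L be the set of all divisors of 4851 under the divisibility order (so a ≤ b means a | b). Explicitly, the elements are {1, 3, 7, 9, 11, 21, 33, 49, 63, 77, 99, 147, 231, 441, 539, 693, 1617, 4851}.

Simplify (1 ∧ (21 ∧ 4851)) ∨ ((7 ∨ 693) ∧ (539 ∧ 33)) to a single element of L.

21 ∧ 4851 = 21
1 ∧ 21 = 1
7 ∨ 693 = 693
539 ∧ 33 = 11
693 ∧ 11 = 11
1 ∨ 11 = 11

11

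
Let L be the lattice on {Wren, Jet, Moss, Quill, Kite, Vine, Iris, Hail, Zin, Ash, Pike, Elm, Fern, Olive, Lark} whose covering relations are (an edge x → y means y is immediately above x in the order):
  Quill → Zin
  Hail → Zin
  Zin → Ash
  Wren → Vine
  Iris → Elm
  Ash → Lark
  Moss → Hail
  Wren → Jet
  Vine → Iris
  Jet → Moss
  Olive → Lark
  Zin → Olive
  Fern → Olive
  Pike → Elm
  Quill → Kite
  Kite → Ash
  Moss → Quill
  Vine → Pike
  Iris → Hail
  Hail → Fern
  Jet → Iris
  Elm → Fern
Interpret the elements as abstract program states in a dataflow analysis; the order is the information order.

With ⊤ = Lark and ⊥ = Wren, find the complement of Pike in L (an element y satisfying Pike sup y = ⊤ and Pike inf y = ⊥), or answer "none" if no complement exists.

Need y with Pike ∨ y = Lark and Pike ∧ y = Wren.
Checking each element gives: Kite.

Kite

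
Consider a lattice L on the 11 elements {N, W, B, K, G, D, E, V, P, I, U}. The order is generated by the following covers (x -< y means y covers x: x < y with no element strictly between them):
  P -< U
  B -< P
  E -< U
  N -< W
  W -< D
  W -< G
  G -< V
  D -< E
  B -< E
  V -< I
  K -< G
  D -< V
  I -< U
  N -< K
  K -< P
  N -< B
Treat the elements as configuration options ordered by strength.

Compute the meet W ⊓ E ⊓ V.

Common lower bounds of {W, E, V}: N, W.
The greatest among these is W.

W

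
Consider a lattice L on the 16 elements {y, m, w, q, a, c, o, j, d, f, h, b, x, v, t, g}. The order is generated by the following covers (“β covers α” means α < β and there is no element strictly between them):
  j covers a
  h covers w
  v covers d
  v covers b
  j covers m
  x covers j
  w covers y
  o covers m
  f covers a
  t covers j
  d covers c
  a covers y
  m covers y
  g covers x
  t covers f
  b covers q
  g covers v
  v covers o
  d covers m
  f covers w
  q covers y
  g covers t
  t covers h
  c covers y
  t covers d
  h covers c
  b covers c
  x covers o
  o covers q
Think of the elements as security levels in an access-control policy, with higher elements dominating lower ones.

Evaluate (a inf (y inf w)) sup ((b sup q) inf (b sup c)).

b

y ∧ w = y
a ∧ y = y
b ∨ q = b
b ∨ c = b
b ∧ b = b
y ∨ b = b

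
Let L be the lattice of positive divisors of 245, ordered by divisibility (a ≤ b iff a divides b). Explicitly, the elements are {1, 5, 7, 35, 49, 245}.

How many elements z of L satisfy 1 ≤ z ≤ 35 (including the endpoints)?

The interval [1, 35] = {1, 35, 5, 7}, which has 4 elements.

4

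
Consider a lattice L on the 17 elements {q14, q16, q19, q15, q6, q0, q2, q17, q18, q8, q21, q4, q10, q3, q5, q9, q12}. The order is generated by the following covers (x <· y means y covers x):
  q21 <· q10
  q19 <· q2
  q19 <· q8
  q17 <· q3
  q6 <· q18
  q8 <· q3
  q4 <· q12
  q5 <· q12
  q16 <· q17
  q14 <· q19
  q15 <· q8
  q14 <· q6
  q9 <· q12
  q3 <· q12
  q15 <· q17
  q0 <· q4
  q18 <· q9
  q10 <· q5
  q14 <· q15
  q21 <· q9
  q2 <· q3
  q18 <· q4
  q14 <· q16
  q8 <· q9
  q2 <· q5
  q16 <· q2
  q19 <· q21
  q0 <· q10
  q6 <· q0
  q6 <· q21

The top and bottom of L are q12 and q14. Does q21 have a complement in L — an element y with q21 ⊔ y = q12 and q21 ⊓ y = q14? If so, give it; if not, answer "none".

Need y with q21 ∨ y = q12 and q21 ∧ y = q14.
Checking each element gives: q17.

q17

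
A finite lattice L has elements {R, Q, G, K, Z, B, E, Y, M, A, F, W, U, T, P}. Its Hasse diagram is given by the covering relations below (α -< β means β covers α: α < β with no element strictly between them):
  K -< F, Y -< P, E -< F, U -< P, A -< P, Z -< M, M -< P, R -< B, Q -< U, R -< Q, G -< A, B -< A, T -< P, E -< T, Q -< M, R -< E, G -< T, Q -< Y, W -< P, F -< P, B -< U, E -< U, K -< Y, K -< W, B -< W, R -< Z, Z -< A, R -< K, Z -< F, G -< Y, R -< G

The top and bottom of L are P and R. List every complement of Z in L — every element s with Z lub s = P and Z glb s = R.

T, U, W, Y

Need s with Z ∨ s = P and Z ∧ s = R.
Checking each element gives: T, U, W, Y.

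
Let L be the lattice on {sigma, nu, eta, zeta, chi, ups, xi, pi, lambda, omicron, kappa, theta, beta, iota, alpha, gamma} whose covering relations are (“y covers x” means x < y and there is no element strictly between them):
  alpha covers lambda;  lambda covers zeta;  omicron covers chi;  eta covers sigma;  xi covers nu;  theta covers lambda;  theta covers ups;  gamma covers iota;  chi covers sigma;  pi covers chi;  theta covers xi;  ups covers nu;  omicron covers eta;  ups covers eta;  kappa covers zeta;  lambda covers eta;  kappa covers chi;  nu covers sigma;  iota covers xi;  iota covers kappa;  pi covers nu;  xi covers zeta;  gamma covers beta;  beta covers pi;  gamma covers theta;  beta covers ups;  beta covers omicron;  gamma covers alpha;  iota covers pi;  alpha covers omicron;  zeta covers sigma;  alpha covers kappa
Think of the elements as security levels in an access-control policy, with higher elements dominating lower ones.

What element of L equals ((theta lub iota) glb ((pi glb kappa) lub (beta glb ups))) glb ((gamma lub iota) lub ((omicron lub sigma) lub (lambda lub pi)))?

theta ∨ iota = gamma
pi ∧ kappa = chi
beta ∧ ups = ups
chi ∨ ups = beta
gamma ∧ beta = beta
gamma ∨ iota = gamma
omicron ∨ sigma = omicron
lambda ∨ pi = gamma
omicron ∨ gamma = gamma
gamma ∨ gamma = gamma
beta ∧ gamma = beta

beta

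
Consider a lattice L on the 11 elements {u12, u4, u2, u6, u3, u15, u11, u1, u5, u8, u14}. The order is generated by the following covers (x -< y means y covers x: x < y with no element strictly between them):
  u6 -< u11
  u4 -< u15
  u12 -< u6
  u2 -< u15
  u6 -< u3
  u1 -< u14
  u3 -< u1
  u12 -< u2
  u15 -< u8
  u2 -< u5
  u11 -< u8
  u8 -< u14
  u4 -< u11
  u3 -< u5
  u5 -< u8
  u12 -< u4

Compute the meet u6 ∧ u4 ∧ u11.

u12

Common lower bounds of {u6, u4, u11}: u12.
The greatest among these is u12.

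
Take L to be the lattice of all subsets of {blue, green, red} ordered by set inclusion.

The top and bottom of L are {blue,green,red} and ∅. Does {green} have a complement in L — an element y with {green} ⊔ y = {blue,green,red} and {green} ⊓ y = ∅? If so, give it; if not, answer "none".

Need y with {green} ∨ y = {blue,green,red} and {green} ∧ y = ∅.
Checking each element gives: {blue,red}.

{blue,red}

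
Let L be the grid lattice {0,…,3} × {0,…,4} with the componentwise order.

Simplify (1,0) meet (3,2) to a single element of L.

(1,0)

(1,0) ∧ (3,2) = (1,0)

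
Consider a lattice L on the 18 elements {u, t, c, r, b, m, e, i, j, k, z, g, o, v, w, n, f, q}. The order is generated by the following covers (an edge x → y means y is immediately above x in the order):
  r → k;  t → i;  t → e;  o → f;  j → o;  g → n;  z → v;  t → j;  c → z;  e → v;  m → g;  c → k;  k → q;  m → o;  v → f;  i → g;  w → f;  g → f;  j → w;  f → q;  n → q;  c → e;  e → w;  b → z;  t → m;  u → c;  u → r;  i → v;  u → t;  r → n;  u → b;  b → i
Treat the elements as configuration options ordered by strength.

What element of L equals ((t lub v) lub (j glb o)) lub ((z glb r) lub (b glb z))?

f

t ∨ v = v
j ∧ o = j
v ∨ j = f
z ∧ r = u
b ∧ z = b
u ∨ b = b
f ∨ b = f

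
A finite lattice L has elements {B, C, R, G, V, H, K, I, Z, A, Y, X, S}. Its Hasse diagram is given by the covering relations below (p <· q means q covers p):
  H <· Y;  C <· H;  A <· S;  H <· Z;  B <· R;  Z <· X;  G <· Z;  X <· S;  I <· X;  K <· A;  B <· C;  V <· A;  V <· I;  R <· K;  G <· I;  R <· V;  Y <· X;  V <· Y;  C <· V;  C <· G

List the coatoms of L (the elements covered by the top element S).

The coatoms are exactly the elements covered by S: A, X.

A, X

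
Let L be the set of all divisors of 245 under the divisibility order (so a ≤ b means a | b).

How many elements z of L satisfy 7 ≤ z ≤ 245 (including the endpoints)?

The interval [7, 245] = {245, 35, 49, 7}, which has 4 elements.

4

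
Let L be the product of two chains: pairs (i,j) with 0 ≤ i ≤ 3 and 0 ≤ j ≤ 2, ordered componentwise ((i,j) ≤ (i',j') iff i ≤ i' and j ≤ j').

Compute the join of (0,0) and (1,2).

(1,2)

Common upper bounds of {(0,0), (1,2)}: (1,2), (2,2), (3,2).
The least among these is (1,2).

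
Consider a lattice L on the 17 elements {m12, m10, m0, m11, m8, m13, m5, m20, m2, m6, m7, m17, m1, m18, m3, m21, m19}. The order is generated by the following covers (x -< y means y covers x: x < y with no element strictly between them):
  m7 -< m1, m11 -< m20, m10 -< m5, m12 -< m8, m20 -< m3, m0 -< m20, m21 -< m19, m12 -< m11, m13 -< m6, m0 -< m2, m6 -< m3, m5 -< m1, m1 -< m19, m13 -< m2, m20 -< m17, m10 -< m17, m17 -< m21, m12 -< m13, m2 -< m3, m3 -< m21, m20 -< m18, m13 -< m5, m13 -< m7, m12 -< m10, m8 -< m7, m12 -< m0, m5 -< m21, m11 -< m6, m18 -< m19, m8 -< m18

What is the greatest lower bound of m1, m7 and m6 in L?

Common lower bounds of {m1, m7, m6}: m12, m13.
The greatest among these is m13.

m13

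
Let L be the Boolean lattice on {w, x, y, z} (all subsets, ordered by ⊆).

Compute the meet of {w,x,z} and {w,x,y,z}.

{w,x,z}

Under ⊆, meet is intersection: {w,x,z} ∩ {w,x,y,z} = {w,x,z}.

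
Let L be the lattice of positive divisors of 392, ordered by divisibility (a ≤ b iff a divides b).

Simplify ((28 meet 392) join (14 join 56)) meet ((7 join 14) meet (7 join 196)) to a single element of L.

28 ∧ 392 = 28
14 ∨ 56 = 56
28 ∨ 56 = 56
7 ∨ 14 = 14
7 ∨ 196 = 196
14 ∧ 196 = 14
56 ∧ 14 = 14

14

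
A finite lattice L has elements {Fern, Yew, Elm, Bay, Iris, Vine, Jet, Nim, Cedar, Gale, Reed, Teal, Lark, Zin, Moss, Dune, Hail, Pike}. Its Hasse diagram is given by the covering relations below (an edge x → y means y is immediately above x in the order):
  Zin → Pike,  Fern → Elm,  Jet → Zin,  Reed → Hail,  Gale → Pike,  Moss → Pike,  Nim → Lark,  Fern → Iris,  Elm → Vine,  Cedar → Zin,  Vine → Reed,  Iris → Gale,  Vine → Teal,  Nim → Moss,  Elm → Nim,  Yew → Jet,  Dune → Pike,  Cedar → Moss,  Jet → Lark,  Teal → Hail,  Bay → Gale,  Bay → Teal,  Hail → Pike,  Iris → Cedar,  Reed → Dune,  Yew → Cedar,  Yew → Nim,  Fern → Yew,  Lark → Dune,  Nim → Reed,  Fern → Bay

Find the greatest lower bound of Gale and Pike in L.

Gale

Common lower bounds of {Gale, Pike}: Bay, Fern, Gale, Iris.
The greatest among these is Gale.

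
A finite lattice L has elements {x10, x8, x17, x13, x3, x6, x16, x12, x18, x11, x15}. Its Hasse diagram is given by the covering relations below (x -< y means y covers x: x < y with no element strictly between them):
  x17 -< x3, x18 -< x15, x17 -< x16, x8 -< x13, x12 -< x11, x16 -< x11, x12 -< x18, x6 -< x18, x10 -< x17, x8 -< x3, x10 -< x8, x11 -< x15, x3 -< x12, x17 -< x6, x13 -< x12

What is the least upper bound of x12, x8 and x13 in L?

x12

Common upper bounds of {x12, x8, x13}: x11, x12, x15, x18.
The least among these is x12.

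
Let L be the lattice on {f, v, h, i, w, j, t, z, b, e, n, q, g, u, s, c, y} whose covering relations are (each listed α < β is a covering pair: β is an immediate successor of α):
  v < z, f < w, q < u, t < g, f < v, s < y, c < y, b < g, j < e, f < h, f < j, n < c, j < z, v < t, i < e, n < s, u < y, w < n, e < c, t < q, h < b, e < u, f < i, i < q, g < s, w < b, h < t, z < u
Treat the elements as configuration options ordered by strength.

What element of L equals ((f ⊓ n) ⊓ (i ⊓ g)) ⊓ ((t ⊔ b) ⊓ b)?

f

f ∧ n = f
i ∧ g = f
f ∧ f = f
t ∨ b = g
g ∧ b = b
f ∧ b = f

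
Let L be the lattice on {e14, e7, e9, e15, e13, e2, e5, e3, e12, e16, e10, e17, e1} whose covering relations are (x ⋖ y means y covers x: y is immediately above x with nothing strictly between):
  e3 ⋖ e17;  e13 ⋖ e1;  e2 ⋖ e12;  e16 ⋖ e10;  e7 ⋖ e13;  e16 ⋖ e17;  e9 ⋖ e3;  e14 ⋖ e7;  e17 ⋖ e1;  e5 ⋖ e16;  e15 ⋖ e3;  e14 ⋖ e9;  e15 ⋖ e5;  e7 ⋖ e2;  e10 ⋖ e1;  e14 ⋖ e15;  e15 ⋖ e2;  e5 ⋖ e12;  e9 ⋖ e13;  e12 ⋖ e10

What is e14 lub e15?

Common upper bounds of {e14, e15}: e1, e10, e12, e15, e16, e17, e2, e3, e5.
The least among these is e15.

e15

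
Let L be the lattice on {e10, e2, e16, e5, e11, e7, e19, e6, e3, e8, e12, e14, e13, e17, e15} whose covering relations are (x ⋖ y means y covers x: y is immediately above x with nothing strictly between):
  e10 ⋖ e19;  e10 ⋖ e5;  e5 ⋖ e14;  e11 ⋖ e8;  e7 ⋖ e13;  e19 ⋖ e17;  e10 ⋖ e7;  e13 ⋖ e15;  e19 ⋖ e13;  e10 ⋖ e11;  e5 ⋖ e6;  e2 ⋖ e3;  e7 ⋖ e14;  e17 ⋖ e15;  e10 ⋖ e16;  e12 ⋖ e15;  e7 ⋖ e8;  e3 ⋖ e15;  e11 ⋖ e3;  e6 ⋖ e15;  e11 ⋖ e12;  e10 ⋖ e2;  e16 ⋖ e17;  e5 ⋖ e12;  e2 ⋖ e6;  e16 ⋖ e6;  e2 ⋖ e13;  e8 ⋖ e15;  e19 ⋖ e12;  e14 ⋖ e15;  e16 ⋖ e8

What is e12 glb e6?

e5

Common lower bounds of {e12, e6}: e10, e5.
The greatest among these is e5.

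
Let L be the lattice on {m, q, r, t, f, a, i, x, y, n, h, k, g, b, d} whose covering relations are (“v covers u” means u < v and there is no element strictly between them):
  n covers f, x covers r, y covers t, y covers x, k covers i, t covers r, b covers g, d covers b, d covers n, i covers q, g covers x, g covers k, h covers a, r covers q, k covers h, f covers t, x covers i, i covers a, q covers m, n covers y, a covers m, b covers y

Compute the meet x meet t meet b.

r

Common lower bounds of {x, t, b}: m, q, r.
The greatest among these is r.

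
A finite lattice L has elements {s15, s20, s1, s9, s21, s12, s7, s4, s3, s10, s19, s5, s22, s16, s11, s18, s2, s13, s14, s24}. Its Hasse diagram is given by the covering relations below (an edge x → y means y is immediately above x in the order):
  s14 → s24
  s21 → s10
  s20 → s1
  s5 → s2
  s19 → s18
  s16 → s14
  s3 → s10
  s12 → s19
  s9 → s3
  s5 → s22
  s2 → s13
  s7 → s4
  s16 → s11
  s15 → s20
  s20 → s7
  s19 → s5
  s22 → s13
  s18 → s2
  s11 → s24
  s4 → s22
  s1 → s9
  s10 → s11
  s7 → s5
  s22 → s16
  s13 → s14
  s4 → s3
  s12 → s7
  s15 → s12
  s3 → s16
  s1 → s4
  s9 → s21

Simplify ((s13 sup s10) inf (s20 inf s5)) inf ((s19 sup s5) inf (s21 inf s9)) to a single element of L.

s13 ∨ s10 = s24
s20 ∧ s5 = s20
s24 ∧ s20 = s20
s19 ∨ s5 = s5
s21 ∧ s9 = s9
s5 ∧ s9 = s20
s20 ∧ s20 = s20

s20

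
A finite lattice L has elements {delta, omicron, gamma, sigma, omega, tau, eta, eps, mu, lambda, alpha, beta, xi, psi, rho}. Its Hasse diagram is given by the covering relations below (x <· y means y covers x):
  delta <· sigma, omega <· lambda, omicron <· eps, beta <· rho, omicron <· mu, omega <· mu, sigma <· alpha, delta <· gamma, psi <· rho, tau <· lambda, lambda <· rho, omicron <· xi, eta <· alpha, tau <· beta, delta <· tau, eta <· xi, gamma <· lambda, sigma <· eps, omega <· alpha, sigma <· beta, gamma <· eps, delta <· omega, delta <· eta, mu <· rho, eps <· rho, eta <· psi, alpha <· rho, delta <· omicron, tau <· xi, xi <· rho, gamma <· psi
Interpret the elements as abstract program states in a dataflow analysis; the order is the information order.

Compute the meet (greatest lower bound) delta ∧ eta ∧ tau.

delta

Common lower bounds of {delta, eta, tau}: delta.
The greatest among these is delta.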